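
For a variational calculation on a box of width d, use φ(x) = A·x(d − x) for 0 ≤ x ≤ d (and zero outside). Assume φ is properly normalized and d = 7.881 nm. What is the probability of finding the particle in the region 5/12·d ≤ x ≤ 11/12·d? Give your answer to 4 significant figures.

P ≈ 0.6483

The probability is P = ∫ |φ|² dx over [5/12·d, 11/12·d].
The normalization integral ∫|φ|²dx over the whole domain equals d^5/30·A², and A² cancels in the ratio.
Let u = x/d; then A² and the length scale cancel, so P = ∫_{5/12}^{11/12} u^2·(1 - u)^2 du ÷ ∫_{0}^{1} u^2·(1 - u)^2 du.
Using ∫ u^2·(1 - u)^2 du = u^3·(6·u^2 - 15·u + 10)/30, the numerator is ≈ 0.0216098 and the denominator is 1/30.
This works out to P = 4481/6912.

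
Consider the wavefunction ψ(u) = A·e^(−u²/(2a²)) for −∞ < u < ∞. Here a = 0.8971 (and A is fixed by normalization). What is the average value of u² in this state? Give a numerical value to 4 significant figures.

The expectation value is the |ψ|²-weighted average of u^2: ∫ u^2|ψ|² du.
Since the A² factors cancel between numerator and denominator, ⟨u²⟩ = a^2/2.
With a = 0.8971, ⟨u^2⟩ = 0.40239.

⟨u^2⟩ ≈ 0.4024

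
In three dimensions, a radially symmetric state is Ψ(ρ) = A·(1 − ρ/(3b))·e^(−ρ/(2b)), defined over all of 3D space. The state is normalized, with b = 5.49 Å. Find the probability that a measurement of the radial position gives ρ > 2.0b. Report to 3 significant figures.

With dV = 4πρ²dρ, the probability is ∫|Ψ|² dV over ρ > 2.0b.
Normalization gives A² = 1/(8·π·b^3/3).
In terms of u = ρ/b (A², 4π and the length scale all cancel between numerator and denominator), P = [∫_{2.0}^{∞} u^2·(1 - u/3)^2·e^(-u) du] / [∫_{0}^{∞} u^2·(1 - u/3)^2·e^(-u) du].
With ∫ u^2·(1 - u/3)^2·e^(-u) du = (-u^4 + 2·u^3 - 3·u^2 - 6·u - 6)·e^(-u)/9 + C, the region integral is 10·e^(-2)/3 and the full one is 2/3.
This evaluates to P = 0.6767.

P ≈ 0.677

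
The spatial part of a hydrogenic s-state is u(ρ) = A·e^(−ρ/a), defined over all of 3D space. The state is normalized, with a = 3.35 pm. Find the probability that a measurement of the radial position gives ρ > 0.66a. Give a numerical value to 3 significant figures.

P ≈ 0.852

P = ∫ |u|² 4πρ² dρ over ρ > 0.66a.
Normalization gives A² = 1/(π·a^3).
In terms of t = ρ/a (A², 4π and the length scale all cancel between numerator and denominator), P = [∫_{0.66}^{∞} t^2·e^(-2·t) dt] / [∫_{0}^{∞} t^2·e^(-2·t) dt].
An antiderivative of t^2·e^(-2·t) is -(2·t^2 + 2·t + 1)·e^(-2·t)/4; evaluating from 0.66 to ∞ gives 3989·e^(-33/25)/5000, while the full integral is 1/4.
Taking the ratio yields P = 0.8525.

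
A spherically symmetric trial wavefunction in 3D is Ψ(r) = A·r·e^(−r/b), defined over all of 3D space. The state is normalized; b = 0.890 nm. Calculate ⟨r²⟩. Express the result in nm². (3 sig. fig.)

⟨r^2⟩ ≈ 5.94 nm^2

By definition ⟨r²⟩ = ∫ r^2 |Ψ(r)|² 4πr² dr.
Since the A² factors cancel between numerator and denominator, ⟨r²⟩ = 15·b^2/2.
With b = 0.890, ⟨r^2⟩ = 5.941.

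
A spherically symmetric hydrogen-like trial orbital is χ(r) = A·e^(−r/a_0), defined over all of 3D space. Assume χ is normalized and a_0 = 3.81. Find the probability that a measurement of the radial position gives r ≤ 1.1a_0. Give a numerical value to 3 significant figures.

P ≈ 0.377

P = ∫ |χ|² 4πr² dr over r ≤ 1.1a_0.
Normalization gives A² = 1/(π·a_0^3).
Let u = r/a_0; then A², 4π and the length scale all cancel, so P = ∫_{0}^{1.1} u^2·e^(-2·u) du ÷ ∫_{0}^{∞} u^2·e^(-2·u) du.
With ∫ u^2·e^(-2·u) du = -(2·u^2 + 2·u + 1)·e^(-2·u)/4 + C, the region integral is 1/4 - 281·e^(-11/5)/200 and the full one is 1/4.
The region integral divided by the full integral gives P = 0.3773.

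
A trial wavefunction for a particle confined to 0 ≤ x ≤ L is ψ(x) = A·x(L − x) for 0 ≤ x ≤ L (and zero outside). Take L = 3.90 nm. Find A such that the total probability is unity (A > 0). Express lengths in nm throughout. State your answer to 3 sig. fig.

We need A² ∫|f|² dx = 1, taking the integral from 0 to L.
∫|ψ|² dx = A²·(L^5/30).
Plugging in L = 3.90 yields A = 0.1823.

A ≈ 0.182 nm^(-5/2)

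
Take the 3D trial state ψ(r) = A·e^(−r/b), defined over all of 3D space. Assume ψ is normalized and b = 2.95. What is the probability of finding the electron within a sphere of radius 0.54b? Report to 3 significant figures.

P ≈ 0.0956

With dV = 4πr²dr, the probability is ∫|ψ|² dV over r ≤ 0.54b.
Normalization gives A² = 1/(π·b^3).
In terms of u = r/b (A², 4π and the length scale all cancel between numerator and denominator), P = [∫_{0}^{0.54} u^2·e^(-2·u) du] / [∫_{0}^{∞} u^2·e^(-2·u) du].
With ∫ u^2·e^(-2·u) du = -(2·u^2 + 2·u + 1)·e^(-2·u)/4 + C, the region integral is 1/4 - 3329·e^(-27/25)/5000 and the full one is 1/4.
This evaluates to P = 0.09559.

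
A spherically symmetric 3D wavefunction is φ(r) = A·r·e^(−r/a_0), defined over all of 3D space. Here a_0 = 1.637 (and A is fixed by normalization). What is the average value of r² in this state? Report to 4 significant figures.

By definition ⟨r²⟩ = ∫ r^2 |φ(r)|² 4πr² dr.
Since the A² factors cancel between numerator and denominator, ⟨r²⟩ = 15·a_0^2/2.
Putting a_0 = 1.637 gives 20.098.

⟨r^2⟩ ≈ 20.10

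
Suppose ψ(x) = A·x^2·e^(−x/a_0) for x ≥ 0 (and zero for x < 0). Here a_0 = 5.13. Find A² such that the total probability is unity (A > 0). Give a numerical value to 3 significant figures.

Normalization requires ∫|ψ|² dx = 1, integrated from 0 to ∞.
∫|ψ|² dx = A²·(3·a_0^5/4).
With a_0 = 5.13: A² = 0.0003753 and A = 0.01937.

A^2 ≈ 0.000375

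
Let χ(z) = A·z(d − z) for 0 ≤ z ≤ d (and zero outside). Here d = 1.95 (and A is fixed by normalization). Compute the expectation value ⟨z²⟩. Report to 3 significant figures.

⟨z²⟩ = ∫ z^2 |χ|² dz over the full domain.
Since the A² factors cancel between numerator and denominator, ⟨z²⟩ = 2·d^2/7.
With d = 1.95, ⟨z^2⟩ = 1.086.

⟨z^2⟩ ≈ 1.09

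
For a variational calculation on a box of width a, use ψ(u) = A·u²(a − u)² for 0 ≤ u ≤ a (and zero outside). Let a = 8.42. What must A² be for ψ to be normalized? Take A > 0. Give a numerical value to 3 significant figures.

We need A² ∫|f|² du = 1, taking the integral from 0 to a.
Expanding the polynomial and integrating term by term, with ψ = A·u²(a − u)², the integral evaluates to A²·[a^9/630].
Setting this equal to 1 gives A² = 1/(a^9/630).
With a = 8.42: A² = 0.000002962 and A = 0.001721.

A^2 ≈ 0.00000296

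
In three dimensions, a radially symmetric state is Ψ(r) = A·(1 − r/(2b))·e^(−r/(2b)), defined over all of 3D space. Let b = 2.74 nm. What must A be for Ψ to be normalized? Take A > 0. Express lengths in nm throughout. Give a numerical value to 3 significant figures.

A ≈ 0.0440 nm^(-3/2)

The normalization condition is ∫|Ψ|² 4πr² dr = 1 from 0 to ∞.
In 3D with spherical symmetry the volume element is 4πr² dr.
With ∫₀^∞ r^4 e^(−αr) dr = 4!/α^5, ∫|Ψ|² 4πr² dr = A²·(8·π·b^3).
Hence A² = 1/[8·π·b^3].
With b = 2.74: A² = 0.001934 and A = 0.04398.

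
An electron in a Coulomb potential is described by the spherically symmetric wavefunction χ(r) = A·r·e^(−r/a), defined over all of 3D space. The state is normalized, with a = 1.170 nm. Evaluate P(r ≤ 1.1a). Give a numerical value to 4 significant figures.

With dV = 4πr²dr, the probability is ∫|χ|² dV over r ≤ 1.1a.
A² is fixed by ∫₀^∞ 4πr²|χ|² dr = 1, i.e. A² = (3·π·a^5)^(−1).
Substituting u = r/a, A², 4π and the length scale all cancel in the ratio: P = ∫_{0}^{1.1} u^4·e^(-2·u) du / ∫_{0}^{∞} u^4·e^(-2·u) du.
With ∫ u^4·e^(-2·u) du = -(u^4/2 + u^3 + 3·u^2/2 + 3·u/2 + 3/4)·e^(-2·u) + C, the region integral is ≈ 0.0543722 and the full one is 3/4.
This evaluates to P = 0.072496.

P ≈ 0.07250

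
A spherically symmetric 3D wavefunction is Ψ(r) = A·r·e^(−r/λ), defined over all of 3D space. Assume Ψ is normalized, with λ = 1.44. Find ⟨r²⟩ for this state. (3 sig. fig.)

By definition ⟨r²⟩ = ∫ r^2 |Ψ(r)|² 4πr² dr.
Since the A² factors cancel between numerator and denominator, ⟨r²⟩ = 15·λ^2/2.
Putting λ = 1.44 gives 15.55.

⟨r^2⟩ ≈ 15.6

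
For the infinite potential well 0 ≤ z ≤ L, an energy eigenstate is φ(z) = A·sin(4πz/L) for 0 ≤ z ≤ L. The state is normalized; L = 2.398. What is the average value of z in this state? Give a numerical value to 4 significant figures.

The expectation value is the |φ|²-weighted average of z: ∫ z|φ|² dz.
Evaluating both integrals, ⟨z⟩ = L/2.
With L = 2.398, ⟨z⟩ = 1.1990.

⟨z⟩ ≈ 1.199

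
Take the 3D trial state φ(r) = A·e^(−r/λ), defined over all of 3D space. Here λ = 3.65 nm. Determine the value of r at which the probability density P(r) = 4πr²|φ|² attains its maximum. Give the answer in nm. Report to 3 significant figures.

r ≈ 3.65 nm

Differentiate P(r) = 4πr²|φ|² with respect to r and set to zero.
Solving yields r = λ.
With λ = 3.65, the most probable radial distance is 3.650 nm.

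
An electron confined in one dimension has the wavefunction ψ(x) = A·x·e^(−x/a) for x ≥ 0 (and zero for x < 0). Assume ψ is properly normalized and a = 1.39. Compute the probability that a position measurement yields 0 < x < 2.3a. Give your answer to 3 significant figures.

P ≈ 0.837

P = ∫_{0}^{2.3a} |ψ(x)|² dx.
Since A² = 1/(a^3/4), this is the region integral divided by the full normalization integral.
Let u = x/a; then A² and the length scale cancel, so P = ∫_{0}^{2.3} u^2·e^(-2·u) du ÷ ∫_{0}^{∞} u^2·e^(-2·u) du.
An antiderivative of u^2·e^(-2·u) is -(2·u^2 + 2·u + 1)·e^(-2·u)/4; evaluating from 0 to 2.3 gives 1/4 - 809·e^(-23/5)/200, while the full integral is 1/4.
The result is P = 0.8374.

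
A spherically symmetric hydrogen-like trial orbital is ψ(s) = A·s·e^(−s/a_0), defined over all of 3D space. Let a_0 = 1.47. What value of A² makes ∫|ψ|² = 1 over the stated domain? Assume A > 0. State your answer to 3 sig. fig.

The normalization condition is ∫|ψ|² 4πs² ds = 1 from 0 to ∞.
Recall ∫₀^∞ s^m e^(−s/β) ds = m!·β^(m+1), with ψ = A·s·e^(−s/a_0), the integral evaluates to A²·[3·π·a_0^5].
So A² = (3·π·a_0^5)^(−1).
Substituting a_0 = 1.47 gives A² = 0.01546, so A = 0.1243.

A^2 ≈ 0.0155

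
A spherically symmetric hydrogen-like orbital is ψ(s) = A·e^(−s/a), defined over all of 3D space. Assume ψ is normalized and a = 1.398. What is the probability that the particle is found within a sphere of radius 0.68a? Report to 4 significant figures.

P = ∫ |ψ|² 4πs² ds over s ≤ 0.68a.
The full normalization integral is A²·[π·a^3] = 1, fixing A².
In terms of u = s/a (A², 4π and the length scale all cancel between numerator and denominator), P = [∫_{0}^{0.68} u^2·e^(-2·u) du] / [∫_{0}^{∞} u^2·e^(-2·u) du].
With ∫ u^2·e^(-2·u) du = -(2·u^2 + 2·u + 1)·e^(-2·u)/4 + C, the region integral is 1/4 - 2053·e^(-34/25)/2500 and the full one is 1/4.
The region integral divided by the full integral gives P = 0.15692.

P ≈ 0.1569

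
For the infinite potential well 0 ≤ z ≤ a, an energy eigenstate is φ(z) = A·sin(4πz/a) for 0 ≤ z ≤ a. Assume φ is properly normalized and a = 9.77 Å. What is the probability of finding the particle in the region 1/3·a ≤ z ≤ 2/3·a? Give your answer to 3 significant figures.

P ≈ 0.402

|φ|² is the probability density, so P = ∫_{1/3·a}^{2/3·a} |φ|² dz.
The normalization integral ∫|φ|²dz over the whole domain equals a/2·A², and A² cancels in the ratio.
Let u = z/a; then A² and the length scale cancel, so P = ∫_{1/3}^{2/3} sin(4·π·u)^2 du ÷ ∫_{0}^{1} sin(4·π·u)^2 du.
Using ∫ sin(4·π·u)^2 du = u/2 - sin(4·π·u)·cos(4·π·u)/(8·π), the numerator is √(3)/(16·π) + 1/6 and the denominator is 1/2.
The result is P = (√(3)/8 + π/3)/π.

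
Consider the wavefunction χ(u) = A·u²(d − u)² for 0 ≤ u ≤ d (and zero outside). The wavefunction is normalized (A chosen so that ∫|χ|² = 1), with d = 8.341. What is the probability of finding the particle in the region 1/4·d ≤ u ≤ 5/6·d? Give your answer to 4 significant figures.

P ≈ 0.9421

|χ|² is the probability density, so P = ∫_{1/4·d}^{5/6·d} |χ|² du.
The normalization integral ∫|χ|²du over the whole domain equals d^9/630·A², and A² cancels in the ratio.
In terms of t = u/d (A² and the length scale cancel between numerator and denominator), P = [∫_{1/4}^{5/6} t^4·(1 - t)^4 dt] / [∫_{0}^{1} t^4·(1 - t)^4 dt].
With ∫ t^4·(1 - t)^4 dt = t^5·(70·t^4 - 315·t^3 + 540·t^2 - 420·t + 126)/630 + C, the region integral is ≈ 0.00149543 and the full one is 1/630.
The result is P = 0.94212.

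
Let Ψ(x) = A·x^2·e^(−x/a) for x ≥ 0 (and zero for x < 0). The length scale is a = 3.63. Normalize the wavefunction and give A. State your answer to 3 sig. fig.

A ≈ 0.0460

Require ∫ |Ψ|² dx = 1 over the whole domain.
Carrying out the integral gives A² · 3·a^5/4.
Hence A² = 1/[3·a^5/4].
Plugging in a = 3.63 yields A = 0.04599.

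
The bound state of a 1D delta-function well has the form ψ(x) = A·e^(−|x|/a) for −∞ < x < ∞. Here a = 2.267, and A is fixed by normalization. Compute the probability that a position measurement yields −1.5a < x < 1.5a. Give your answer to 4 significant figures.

P = ∫_{−1.5a}^{1.5a} |ψ(x)|² dx.
The normalization integral ∫|ψ|²dx over the whole domain equals a·A², and A² cancels in the ratio.
By symmetry take twice the x ≥ 0 contribution in numerator and denominator; the 2's cancel. Let u = x/a; then A² and the length scale cancel, so P = ∫_{0}^{1.5} e^(-2·u) du ÷ ∫_{0}^{∞} e^(-2·u) du.
An antiderivative of e^(-2·u) is -e^(-2·u)/2; evaluating from 0 to 1.5 gives 1/2 - e^(-3)/2, while the full integral is 1/2.
Evaluating gives P = 0.95021.

P ≈ 0.9502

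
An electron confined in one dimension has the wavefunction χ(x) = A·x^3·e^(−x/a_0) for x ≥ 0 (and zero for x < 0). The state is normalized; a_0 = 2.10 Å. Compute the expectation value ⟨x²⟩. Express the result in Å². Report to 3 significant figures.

The expectation value is the |χ|²-weighted average of x^2: ∫ x^2|χ|² dx.
Using ∫₀^∞ xⁿ e^(−αx) dx = n!/αⁿ⁺¹, evaluating both integrals, ⟨x²⟩ = 14·a_0^2.
With a_0 = 2.10, ⟨x^2⟩ = 61.74.

⟨x^2⟩ ≈ 61.7 Å^2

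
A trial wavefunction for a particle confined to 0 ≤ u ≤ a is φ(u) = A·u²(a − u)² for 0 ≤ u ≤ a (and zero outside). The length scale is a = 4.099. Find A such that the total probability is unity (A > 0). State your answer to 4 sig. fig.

A ≈ 0.04392

The normalization condition is ∫|φ|² du = 1 from 0 to a.
Expanding the polynomial and integrating term by term, carrying out the integral gives A² · a^9/630.
Hence A² = 1/[a^9/630].
Substituting a = 4.099 gives A² = 0.0019286, so A = 0.043916.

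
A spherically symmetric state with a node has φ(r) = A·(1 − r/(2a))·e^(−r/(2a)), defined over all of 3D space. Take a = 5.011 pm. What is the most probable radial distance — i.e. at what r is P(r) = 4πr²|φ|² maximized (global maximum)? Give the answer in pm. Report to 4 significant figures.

Set d/dr [P(r) = 4πr²|φ|²] = 0 and solve for r > 0.
Solving yields r = a·(√(5) + 3).
With a = 5.011, the most probable radial distance is 26.238 pm.

r ≈ 26.24 pm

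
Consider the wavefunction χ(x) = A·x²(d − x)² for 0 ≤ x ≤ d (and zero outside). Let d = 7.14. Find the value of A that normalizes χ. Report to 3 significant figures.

A ≈ 0.00361

We need A² ∫|f|² dx = 1, taking the integral from 0 to d.
Expanding the polynomial and integrating term by term, carrying out the integral gives A² · d^9/630.
Substituting d = 7.14 gives A² = 0.00001306, so A = 0.003614.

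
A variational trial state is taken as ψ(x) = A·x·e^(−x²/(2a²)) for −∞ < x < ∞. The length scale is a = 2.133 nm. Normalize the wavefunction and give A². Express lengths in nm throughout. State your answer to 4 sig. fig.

A^2 ≈ 0.1163 nm^(-3)

We need A² ∫|f|² dx = 1, taking the integral from −∞ to ∞.
Carrying out the integral gives A² · √(π)·a^3/2.
So A² = (√(π)·a^3/2)^(−1).
With a = 2.133: A² = 0.11627 and A = 0.34099.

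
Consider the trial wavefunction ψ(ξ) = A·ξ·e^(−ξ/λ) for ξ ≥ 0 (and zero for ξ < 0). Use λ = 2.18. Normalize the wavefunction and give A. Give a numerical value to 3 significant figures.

Normalization requires ∫|ψ|² dξ = 1, integrated from 0 to ∞.
Carrying out the integral gives A² · λ^3/4.
Setting this equal to 1 gives A² = 1/(λ^3/4).
Substituting λ = 2.18 gives A² = 0.3861, so A = 0.6214.

A ≈ 0.621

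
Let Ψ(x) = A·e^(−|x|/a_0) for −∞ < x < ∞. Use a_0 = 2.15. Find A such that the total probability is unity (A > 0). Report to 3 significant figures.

We need A² ∫|f|² dx = 1, taking the integral from −∞ to ∞.
Using ∫₀^∞ xⁿ e^(−αx) dx = n!/αⁿ⁺¹, the integral (without the A² prefactor) comes out to a_0.
So A² = (a_0)^(−1).
Substituting a_0 = 2.15 gives A² = 0.4651, so A = 0.6820.

A ≈ 0.682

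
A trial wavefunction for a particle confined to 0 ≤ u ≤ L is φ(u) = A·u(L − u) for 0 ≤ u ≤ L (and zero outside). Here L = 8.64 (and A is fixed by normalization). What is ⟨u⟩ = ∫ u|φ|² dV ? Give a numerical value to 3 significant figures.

The expectation value is the |φ|²-weighted average of u: ∫ u|φ|² du.
Expanding the polynomial and integrating term by term, evaluating both integrals, ⟨u⟩ = L/2.
Putting L = 8.64 gives 4.320.

⟨u⟩ ≈ 4.32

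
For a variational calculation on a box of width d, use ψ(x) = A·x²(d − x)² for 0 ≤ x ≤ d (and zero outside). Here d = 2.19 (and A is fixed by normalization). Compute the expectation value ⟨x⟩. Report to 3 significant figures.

The expectation value is the |ψ|²-weighted average of x: ∫ x|ψ|² dx.
Expanding the polynomial and integrating term by term, the ratio of the moment integral to the normalization integral gives ⟨x⟩ = d/2.
With d = 2.19, ⟨x⟩ = 1.095.

⟨x⟩ ≈ 1.10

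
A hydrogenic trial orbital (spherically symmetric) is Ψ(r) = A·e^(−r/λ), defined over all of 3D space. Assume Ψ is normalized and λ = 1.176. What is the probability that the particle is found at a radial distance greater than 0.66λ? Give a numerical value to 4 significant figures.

P ≈ 0.8525

Integrate the radial probability density 4πr²|Ψ|² over r > 0.66λ.
The full normalization integral is A²·[π·λ^3] = 1, fixing A².
Substituting u = r/λ, A², 4π and the length scale all cancel in the ratio: P = ∫_{0.66}^{∞} u^2·e^(-2·u) du / ∫_{0}^{∞} u^2·e^(-2·u) du.
With ∫ u^2·e^(-2·u) du = -(2·u^2 + 2·u + 1)·e^(-2·u)/4 + C, the region integral is 3989·e^(-33/25)/5000 and the full one is 1/4.
Taking the ratio yields P = 0.85248.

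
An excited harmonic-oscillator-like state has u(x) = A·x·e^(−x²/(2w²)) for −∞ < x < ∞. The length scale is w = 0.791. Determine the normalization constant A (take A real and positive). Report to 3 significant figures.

A ≈ 1.51

We need A² ∫|f|² dx = 1, taking the integral from −∞ to ∞.
With ∫_{−∞}^{∞} x^(2m) e^(−αx²) dx = (2m−1)!!·√π / (2^m α^(m+1/2)), the integral (without the A² prefactor) comes out to √(π)·w^3/2.
So A² = (√(π)·w^3/2)^(−1).
Substituting w = 0.791 gives A² = 2.280, so A = 1.510.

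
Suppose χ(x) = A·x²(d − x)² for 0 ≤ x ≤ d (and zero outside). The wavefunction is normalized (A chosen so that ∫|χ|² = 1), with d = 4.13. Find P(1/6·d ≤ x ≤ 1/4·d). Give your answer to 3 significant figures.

P ≈ 0.0400

P = ∫_{1/6·d}^{1/4·d} |χ(x)|² dx.
The normalization integral ∫|χ|²dx over the whole domain equals d^9/630·A², and A² cancels in the ratio.
In terms of u = x/d (A² and the length scale cancel between numerator and denominator), P = [∫_{1/6}^{1/4} u^4·(1 - u)^4 du] / [∫_{0}^{1} u^4·(1 - u)^4 du].
An antiderivative of u^4·(1 - u)^4 is u^5·(70·u^4 - 315·u^3 + 540·u^2 - 420·u + 126)/630; evaluating from 1/6 to 1/4 gives ≈ 0.000063456, while the full integral is 1/630.
The result is P = 0.03998.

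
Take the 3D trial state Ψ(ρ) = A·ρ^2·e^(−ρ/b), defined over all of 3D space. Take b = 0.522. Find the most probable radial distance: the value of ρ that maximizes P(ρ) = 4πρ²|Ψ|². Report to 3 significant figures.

ρ ≈ 1.57

The maximum of P(ρ) = 4πρ²|Ψ|² occurs where its derivative vanishes.
Solving yields ρ = 3·b.
With b = 0.522, the most probable radial distance is 1.566.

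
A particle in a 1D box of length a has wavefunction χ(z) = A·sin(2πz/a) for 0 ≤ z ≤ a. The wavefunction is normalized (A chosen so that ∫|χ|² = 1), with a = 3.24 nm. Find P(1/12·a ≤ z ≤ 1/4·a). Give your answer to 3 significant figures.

P ≈ 0.236

The probability is P = ∫ |χ|² dz over [1/12·a, 1/4·a].
With A² fixed by ∫|χ|² = 1, i.e. A² = (a/2)^(−1), substitute and integrate.
Substituting u = z/a, A² and the length scale cancel in the ratio: P = ∫_{1/12}^{1/4} sin(2·π·u)^2 du / ∫_{0}^{1} sin(2·π·u)^2 du.
With ∫ sin(2·π·u)^2 du = u/2 - sin(4·π·u)/(8·π) + C, the region integral is √(3)/(16·π) + 1/12 and the full one is 1/2.
Evaluating gives P = (√(3)/8 + π/6)/π.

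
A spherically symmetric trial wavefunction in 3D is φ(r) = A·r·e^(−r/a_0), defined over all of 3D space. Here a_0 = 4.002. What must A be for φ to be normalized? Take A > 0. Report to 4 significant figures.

A ≈ 0.01017

Normalization requires ∫|φ|² 4πr² dr = 1, integrated from 0 to ∞.
The angular integral contributes 4π, leaving ∫₀^∞ r²|φ|² dr.
Recall ∫₀^∞ r^m e^(−r/β) dr = m!·β^(m+1), carrying out the integral gives A² · 3·π·a_0^5.
With a_0 = 4.002: A² = 0.00010336 and A = 0.010167.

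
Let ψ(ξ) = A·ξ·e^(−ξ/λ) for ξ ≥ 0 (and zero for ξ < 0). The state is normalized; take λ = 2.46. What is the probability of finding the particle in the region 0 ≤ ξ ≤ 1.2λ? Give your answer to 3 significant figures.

P ≈ 0.430

P = ∫_{0}^{1.2λ} |ψ(ξ)|² dξ.
The normalization integral ∫|ψ|²dξ over the whole domain equals λ^3/4·A², and A² cancels in the ratio.
Let u = ξ/λ; then A² and the length scale cancel, so P = ∫_{0}^{1.2} u^2·e^(-2·u) du ÷ ∫_{0}^{∞} u^2·e^(-2·u) du.
An antiderivative of u^2·e^(-2·u) is -(2·u^2 + 2·u + 1)·e^(-2·u)/4; evaluating from 0 to 1.2 gives 1/4 - 157·e^(-12/5)/100, while the full integral is 1/4.
This works out to P = 0.4303.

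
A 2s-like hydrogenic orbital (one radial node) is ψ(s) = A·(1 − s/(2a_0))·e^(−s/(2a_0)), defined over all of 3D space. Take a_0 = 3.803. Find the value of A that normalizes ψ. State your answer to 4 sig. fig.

A ≈ 0.02690

The normalization condition is ∫|ψ|² 4πs² ds = 1 from 0 to ∞.
The integral (without the A² prefactor) comes out to 8·π·a_0^3.
With a_0 = 3.803: A² = 0.00072340 and A = 0.026896.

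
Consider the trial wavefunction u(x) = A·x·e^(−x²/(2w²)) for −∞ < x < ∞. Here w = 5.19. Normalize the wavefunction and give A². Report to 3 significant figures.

A^2 ≈ 0.00807

We need A² ∫|f|² dx = 1, taking the integral from −∞ to ∞.
With ∫_{−∞}^{∞} x^(2m) e^(−αx²) dx = (2m−1)!!·√π / (2^m α^(m+1/2)), with u = A·x·e^(−x²/(2w²)), the integral evaluates to A²·[√(π)·w^3/2].
Substituting w = 5.19 gives A² = 0.008071, so A = 0.08984.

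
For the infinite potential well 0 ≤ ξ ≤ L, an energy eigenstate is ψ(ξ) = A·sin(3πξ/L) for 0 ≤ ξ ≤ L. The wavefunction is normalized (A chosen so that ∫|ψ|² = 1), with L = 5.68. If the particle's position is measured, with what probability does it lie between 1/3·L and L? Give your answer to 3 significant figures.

P ≈ 0.667

|ψ|² is the probability density, so P = ∫_{1/3·L}^{L} |ψ|² dξ.
Since A² = 1/(L/2), this is the region integral divided by the full normalization integral.
In terms of u = ξ/L (A² and the length scale cancel between numerator and denominator), P = [∫_{1/3}^{1} sin(3·π·u)^2 du] / [∫_{0}^{1} sin(3·π·u)^2 du].
An antiderivative of sin(3·π·u)^2 is u/2 - sin(6·π·u)/(12·π); evaluating from 1/3 to 1 gives 1/3, while the full integral is 1/2.
Taking the ratio, P = 2/3.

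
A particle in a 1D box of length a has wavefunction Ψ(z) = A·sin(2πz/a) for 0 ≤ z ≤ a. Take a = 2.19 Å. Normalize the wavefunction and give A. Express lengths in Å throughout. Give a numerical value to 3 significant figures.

A ≈ 0.956 Å^(-1/2)

Require ∫ |Ψ|² dz = 1 over the whole domain.
With ∫₀^a sin²(nπz/a) dz = a/2, carrying out the integral gives A² · a/2.
Setting this equal to 1 gives A² = 1/(a/2).
Substituting a = 2.19 gives A² = 0.9132, so A = 0.9556.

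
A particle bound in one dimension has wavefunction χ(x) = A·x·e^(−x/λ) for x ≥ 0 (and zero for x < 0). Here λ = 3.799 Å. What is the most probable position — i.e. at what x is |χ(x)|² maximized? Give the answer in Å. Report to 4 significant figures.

The maximum of |χ(x)|² occurs where its derivative vanishes.
This gives x = λ.
With λ = 3.799, the most probable position is 3.7990 Å.

x ≈ 3.799 Å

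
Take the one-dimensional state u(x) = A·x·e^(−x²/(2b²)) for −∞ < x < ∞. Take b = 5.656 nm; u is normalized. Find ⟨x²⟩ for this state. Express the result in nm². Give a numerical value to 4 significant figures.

By definition ⟨x²⟩ = ∫ x^2 |u(x)|² dx.
Differentiating ∫e^(−αx²) dx = √(π/α) under α to get the higher moments, the ratio of the moment integral to the normalization integral gives ⟨x²⟩ = 3·b^2/2.
Putting b = 5.656 gives 47.986.

⟨x^2⟩ ≈ 47.99 nm^2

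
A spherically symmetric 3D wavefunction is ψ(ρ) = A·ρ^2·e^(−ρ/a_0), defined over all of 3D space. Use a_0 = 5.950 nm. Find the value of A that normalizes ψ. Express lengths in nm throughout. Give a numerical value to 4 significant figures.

A ≈ 0.0002315 nm^(-7/2)

Require ∫ |ψ|² 4πρ² dρ = 1 over the whole domain.
The angular integral contributes 4π, leaving ∫₀^∞ ρ²|ψ|² dρ.
With ψ = A·ρ^2·e^(−ρ/a_0), the integral evaluates to A²·[45·π·a_0^7/2].
Hence A² = 1/[45·π·a_0^7/2].
With a_0 = 5.950: A² = 5.3586E-8 and A = 0.00023149.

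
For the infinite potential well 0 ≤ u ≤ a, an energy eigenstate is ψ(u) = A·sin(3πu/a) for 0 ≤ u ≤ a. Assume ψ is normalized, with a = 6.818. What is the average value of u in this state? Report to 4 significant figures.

⟨u⟩ ≈ 3.409

The expectation value is the |ψ|²-weighted average of u: ∫ u|ψ|² du.
Evaluating both integrals, ⟨u⟩ = a/2.
Putting a = 6.818 gives 3.4090.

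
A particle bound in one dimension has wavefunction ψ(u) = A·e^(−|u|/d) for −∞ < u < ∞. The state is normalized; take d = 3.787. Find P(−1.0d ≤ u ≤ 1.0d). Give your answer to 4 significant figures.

P = ∫_{−1.0d}^{1.0d} |ψ(u)|² du.
The normalization integral ∫|ψ|²du over the whole domain equals d·A², and A² cancels in the ratio.
Both integrals are even about u = 0, so only the u ≥ 0 halves are needed (the factors of 2 cancel). Let t = u/d; then A² and the length scale cancel, so P = ∫_{0}^{1.0} e^(-2·t) dt ÷ ∫_{0}^{∞} e^(-2·t) dt.
An antiderivative of e^(-2·t) is -e^(-2·t)/2; evaluating from 0 to 1.0 gives 1/2 - e^(-2)/2, while the full integral is 1/2.
Evaluating gives P = 0.86466.

P ≈ 0.8647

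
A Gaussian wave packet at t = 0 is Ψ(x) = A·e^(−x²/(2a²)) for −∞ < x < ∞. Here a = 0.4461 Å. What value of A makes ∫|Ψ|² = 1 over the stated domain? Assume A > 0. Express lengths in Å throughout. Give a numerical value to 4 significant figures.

A ≈ 1.125 Å^(-1/2)

The normalization condition is ∫|Ψ|² dx = 1 from −∞ to ∞.
With ∫_{−∞}^{∞} x^(2m) e^(−αx²) dx = (2m−1)!!·√π / (2^m α^(m+1/2)), ∫|Ψ|² dx = A²·(√(π)·a).
Setting this equal to 1 gives A² = 1/(√(π)·a).
With a = 0.4461: A² = 1.2647 and A = 1.1246.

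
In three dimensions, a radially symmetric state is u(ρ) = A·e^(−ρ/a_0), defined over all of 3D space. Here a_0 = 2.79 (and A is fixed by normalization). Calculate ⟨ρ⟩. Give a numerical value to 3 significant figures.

The expectation value is the |u|²-weighted average of ρ: ∫ ρ|u|² 4πρ² dρ.
With ∫₀^∞ ρ^3 e^(−αρ) dρ = 3!/α^4, since the A² factors cancel between numerator and denominator, ⟨ρ⟩ = 3·a_0/2.
Putting a_0 = 2.79 gives 4.185.

⟨ρ⟩ ≈ 4.19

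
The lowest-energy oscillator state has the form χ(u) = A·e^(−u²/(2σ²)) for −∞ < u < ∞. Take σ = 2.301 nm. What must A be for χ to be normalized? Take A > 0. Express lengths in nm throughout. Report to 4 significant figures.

Require ∫ |χ|² du = 1 over the whole domain.
Carrying out the integral gives A² · √(π)·σ.
With σ = 2.301: A² = 0.24519 and A = 0.49517.

A ≈ 0.4952 nm^(-1/2)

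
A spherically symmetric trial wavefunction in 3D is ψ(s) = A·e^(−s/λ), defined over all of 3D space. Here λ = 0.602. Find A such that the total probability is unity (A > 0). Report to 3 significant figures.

A ≈ 1.21

We need A² ∫|f|² 4πs² ds = 1, taking the integral from 0 to ∞.
The angular integral contributes 4π, leaving ∫₀^∞ s²|ψ|² ds.
With ∫₀^∞ s^2 e^(−αs) ds = 2!/α^3, the integral (without the A² prefactor) comes out to π·λ^3.
Setting this equal to 1 gives A² = 1/(π·λ^3).
With λ = 0.602: A² = 1.459 and A = 1.208.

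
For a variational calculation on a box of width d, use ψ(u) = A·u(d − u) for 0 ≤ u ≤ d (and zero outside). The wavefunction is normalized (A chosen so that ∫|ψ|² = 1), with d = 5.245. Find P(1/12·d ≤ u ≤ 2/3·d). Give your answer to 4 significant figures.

P = ∫_{1/12·d}^{2/3·d} |ψ(u)|² du.
With A² fixed by ∫|ψ|² = 1, i.e. A² = (d^5/30)^(−1), substitute and integrate.
Substituting t = u/d, A² and the length scale cancel in the ratio: P = ∫_{1/12}^{2/3} t^2·(1 - t)^2 dt / ∫_{0}^{1} t^2·(1 - t)^2 dt.
An antiderivative of t^2·(1 - t)^2 is t^3·(6·t^2 - 15·t + 10)/30; evaluating from 1/12 to 2/3 gives ≈ 0.0261679, while the full integral is 1/30.
This works out to P = 0.78504.

P ≈ 0.7850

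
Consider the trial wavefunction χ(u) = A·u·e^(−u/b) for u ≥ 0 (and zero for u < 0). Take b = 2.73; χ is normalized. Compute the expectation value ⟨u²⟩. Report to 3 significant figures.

⟨u^2⟩ ≈ 22.4

The expectation value is the |χ|²-weighted average of u^2: ∫ u^2|χ|² du.
Recall ∫₀^∞ u^m e^(−u/β) du = m!·β^(m+1), evaluating both integrals, ⟨u²⟩ = 3·b^2.
With b = 2.73, ⟨u^2⟩ = 22.36.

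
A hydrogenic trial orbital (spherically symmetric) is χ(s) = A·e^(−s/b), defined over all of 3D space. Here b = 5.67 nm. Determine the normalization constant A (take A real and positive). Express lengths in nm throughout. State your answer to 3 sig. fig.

We need A² ∫|f|² 4πs² ds = 1, taking the integral from 0 to ∞.
The angular integral contributes 4π, leaving ∫₀^∞ s²|χ|² ds.
∫|χ|² 4πs² ds = A²·(π·b^3).
Hence A² = 1/[π·b^3].
Substituting b = 5.67 gives A² = 0.001746, so A = 0.04179.

A ≈ 0.0418 nm^(-3/2)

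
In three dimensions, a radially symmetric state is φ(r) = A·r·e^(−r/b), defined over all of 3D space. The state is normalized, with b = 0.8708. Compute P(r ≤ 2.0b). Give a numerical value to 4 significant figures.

P ≈ 0.3712

P = ∫ |φ|² 4πr² dr over r ≤ 2.0b.
A² is fixed by ∫₀^∞ 4πr²|φ|² dr = 1, i.e. A² = (3·π·b^5)^(−1).
In terms of u = r/b (A², 4π and the length scale all cancel between numerator and denominator), P = [∫_{0}^{2.0} u^4·e^(-2·u) du] / [∫_{0}^{∞} u^4·e^(-2·u) du].
Using ∫ u^4·e^(-2·u) du = -(u^4/2 + u^3 + 3·u^2/2 + 3·u/2 + 3/4)·e^(-2·u), the numerator is 3/4 - 103·e^(-4)/4 and the denominator is 3/4.
The region integral divided by the full integral gives P = 0.37116.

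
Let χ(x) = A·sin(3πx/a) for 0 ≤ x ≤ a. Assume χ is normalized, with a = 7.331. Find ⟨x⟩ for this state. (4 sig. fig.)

⟨x⟩ = ∫ x |χ|² dx over the full domain.
Evaluating both integrals, ⟨x⟩ = a/2.
Putting a = 7.331 gives 3.6655.

⟨x⟩ ≈ 3.666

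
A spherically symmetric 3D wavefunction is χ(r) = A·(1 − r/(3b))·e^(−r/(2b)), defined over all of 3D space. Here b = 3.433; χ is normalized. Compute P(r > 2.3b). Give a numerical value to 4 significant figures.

P ≈ 0.6570

Integrate the radial probability density 4πr²|χ|² over r > 2.3b.
The full normalization integral is A²·[8·π·b^3/3] = 1, fixing A².
In terms of u = r/b (A², 4π and the length scale all cancel between numerator and denominator), P = [∫_{2.3}^{∞} u^2·(1 - u/3)^2·e^(-u) du] / [∫_{0}^{∞} u^2·(1 - u/3)^2·e^(-u) du].
Using ∫ u^2·(1 - u/3)^2·e^(-u) du = (-u^4 + 2·u^3 - 3·u^2 - 6·u - 6)·e^(-u)/9, the numerator is ≈ 0.438021 and the denominator is 2/3.
This evaluates to P = 0.65703.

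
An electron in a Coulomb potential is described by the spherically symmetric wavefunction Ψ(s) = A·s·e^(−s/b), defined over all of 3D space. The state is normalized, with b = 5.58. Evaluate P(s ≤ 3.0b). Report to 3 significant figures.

Integrate the radial probability density 4πs²|Ψ|² over s ≤ 3.0b.
A² is fixed by ∫₀^∞ 4πs²|Ψ|² ds = 1, i.e. A² = (3·π·b^5)^(−1).
In terms of u = s/b (A², 4π and the length scale all cancel between numerator and denominator), P = [∫_{0}^{3.0} u^4·e^(-2·u) du] / [∫_{0}^{∞} u^4·e^(-2·u) du].
Using ∫ u^4·e^(-2·u) du = -(u^4/2 + u^3 + 3·u^2/2 + 3·u/2 + 3/4)·e^(-2·u), the numerator is 3/4 - 345·e^(-6)/4 and the denominator is 3/4.
This evaluates to P = 0.7149.

P ≈ 0.715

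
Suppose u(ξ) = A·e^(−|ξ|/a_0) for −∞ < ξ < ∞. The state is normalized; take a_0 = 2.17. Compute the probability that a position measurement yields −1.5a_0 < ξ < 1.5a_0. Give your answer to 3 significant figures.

|u|² is the probability density, so P = ∫_{−1.5a_0}^{1.5a_0} |u|² dξ.
Since A² = 1/(a_0), this is the region integral divided by the full normalization integral.
By symmetry take twice the ξ ≥ 0 contribution in numerator and denominator; the 2's cancel. Let t = ξ/a_0; then A² and the length scale cancel, so P = ∫_{0}^{1.5} e^(-2·t) dt ÷ ∫_{0}^{∞} e^(-2·t) dt.
Using ∫ e^(-2·t) dt = -e^(-2·t)/2, the numerator is 1/2 - e^(-3)/2 and the denominator is 1/2.
Taking the ratio, P = 0.9502.

P ≈ 0.950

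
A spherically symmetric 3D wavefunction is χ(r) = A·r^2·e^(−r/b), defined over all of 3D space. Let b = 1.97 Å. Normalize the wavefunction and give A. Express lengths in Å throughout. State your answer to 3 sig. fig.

A ≈ 0.0111 Å^(-7/2)

Normalization requires ∫|χ|² 4πr² dr = 1, integrated from 0 to ∞.
In 3D with spherical symmetry the volume element is 4πr² dr.
∫|χ|² 4πr² dr = A²·(45·π·b^7/2).
Hence A² = 1/[45·π·b^7/2].
Plugging in b = 1.97 yields A = 0.01108.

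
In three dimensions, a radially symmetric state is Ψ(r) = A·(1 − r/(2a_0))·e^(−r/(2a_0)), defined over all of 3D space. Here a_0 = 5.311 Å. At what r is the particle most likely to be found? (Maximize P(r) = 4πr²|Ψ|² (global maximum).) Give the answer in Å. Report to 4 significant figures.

r ≈ 27.81 Å

Set d/dr [P(r) = 4πr²|Ψ|²] = 0 and solve for r > 0.
Solving yields r = a_0·(√(5) + 3).
With a_0 = 5.311, the most probable radial distance is 27.809 Å.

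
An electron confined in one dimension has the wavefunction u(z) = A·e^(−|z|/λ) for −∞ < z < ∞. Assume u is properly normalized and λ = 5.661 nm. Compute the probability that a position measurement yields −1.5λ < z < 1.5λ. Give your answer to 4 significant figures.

P ≈ 0.9502

The probability is P = ∫ |u|² dz over [−1.5λ, 1.5λ].
With A² fixed by ∫|u|² = 1, i.e. A² = (λ)^(−1), substitute and integrate.
By symmetry take twice the z ≥ 0 contribution in numerator and denominator; the 2's cancel. In terms of t = z/λ (A² and the length scale cancel between numerator and denominator), P = [∫_{0}^{1.5} e^(-2·t) dt] / [∫_{0}^{∞} e^(-2·t) dt].
Using ∫ e^(-2·t) dt = -e^(-2·t)/2, the numerator is 1/2 - e^(-3)/2 and the denominator is 1/2.
Evaluating gives P = 0.95021.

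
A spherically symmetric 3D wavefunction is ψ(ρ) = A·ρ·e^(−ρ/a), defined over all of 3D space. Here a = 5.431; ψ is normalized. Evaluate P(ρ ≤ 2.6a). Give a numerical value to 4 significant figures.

P ≈ 0.5939

Integrate the radial probability density 4πρ²|ψ|² over ρ ≤ 2.6a.
A² is fixed by ∫₀^∞ 4πρ²|ψ|² dρ = 1, i.e. A² = (3·π·a^5)^(−1).
In terms of u = ρ/a (A², 4π and the length scale all cancel between numerator and denominator), P = [∫_{0}^{2.6} u^4·e^(-2·u) du] / [∫_{0}^{∞} u^4·e^(-2·u) du].
An antiderivative of u^4·e^(-2·u) is -(u^4/2 + u^3 + 3·u^2/2 + 3·u/2 + 3/4)·e^(-2·u); evaluating from 0 to 2.6 gives ≈ 0.445404, while the full integral is 3/4.
This evaluates to P = 0.59387.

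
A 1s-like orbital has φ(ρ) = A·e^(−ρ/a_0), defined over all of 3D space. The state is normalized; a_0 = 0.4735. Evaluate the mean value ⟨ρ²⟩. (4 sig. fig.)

⟨ρ^2⟩ ≈ 0.6726

By definition ⟨ρ²⟩ = ∫ ρ^2 |φ(ρ)|² 4πρ² dρ.
With ∫₀^∞ ρ^4 e^(−αρ) dρ = 4!/α^5, since the A² factors cancel between numerator and denominator, ⟨ρ²⟩ = 3·a_0^2.
Putting a_0 = 0.4735 gives 0.67261.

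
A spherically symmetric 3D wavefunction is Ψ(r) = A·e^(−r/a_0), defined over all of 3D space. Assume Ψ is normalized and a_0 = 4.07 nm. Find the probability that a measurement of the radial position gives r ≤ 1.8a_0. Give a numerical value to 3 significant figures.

P ≈ 0.697

P = ∫ |Ψ|² 4πr² dr over r ≤ 1.8a_0.
A² is fixed by ∫₀^∞ 4πr²|Ψ|² dr = 1, i.e. A² = (π·a_0^3)^(−1).
In terms of u = r/a_0 (A², 4π and the length scale all cancel between numerator and denominator), P = [∫_{0}^{1.8} u^2·e^(-2·u) du] / [∫_{0}^{∞} u^2·e^(-2·u) du].
Using ∫ u^2·e^(-2·u) du = -(2·u^2 + 2·u + 1)·e^(-2·u)/4, the numerator is 1/4 - 277·e^(-18/5)/100 and the denominator is 1/4.
Taking the ratio yields P = 0.6973.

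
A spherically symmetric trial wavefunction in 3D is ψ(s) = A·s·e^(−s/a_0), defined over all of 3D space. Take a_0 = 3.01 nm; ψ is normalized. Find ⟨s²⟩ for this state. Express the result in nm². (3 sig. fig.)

⟨s^2⟩ ≈ 68.0 nm^2

⟨s²⟩ = ∫ s^2 |ψ|² 4πs² ds over the full domain.
Since the A² factors cancel between numerator and denominator, ⟨s²⟩ = 15·a_0^2/2.
Putting a_0 = 3.01 gives 67.95.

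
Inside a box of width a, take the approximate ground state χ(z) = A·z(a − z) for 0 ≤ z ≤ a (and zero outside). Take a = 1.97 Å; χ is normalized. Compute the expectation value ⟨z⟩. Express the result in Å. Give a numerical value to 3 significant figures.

By definition ⟨z⟩ = ∫ z |χ(z)|² dz.
Evaluating both integrals, ⟨z⟩ = a/2.
With a = 1.97, ⟨z⟩ = 0.9850.

⟨z⟩ ≈ 0.985 Å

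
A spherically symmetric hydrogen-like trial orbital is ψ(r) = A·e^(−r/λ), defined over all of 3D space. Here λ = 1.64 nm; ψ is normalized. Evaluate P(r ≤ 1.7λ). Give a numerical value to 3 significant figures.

P = ∫ |ψ|² 4πr² dr over r ≤ 1.7λ.
Normalization gives A² = 1/(π·λ^3).
Substituting u = r/λ, A², 4π and the length scale all cancel in the ratio: P = ∫_{0}^{1.7} u^2·e^(-2·u) du / ∫_{0}^{∞} u^2·e^(-2·u) du.
Using ∫ u^2·e^(-2·u) du = -(2·u^2 + 2·u + 1)·e^(-2·u)/4, the numerator is 1/4 - 509·e^(-17/5)/200 and the denominator is 1/4.
Taking the ratio yields P = 0.6603.

P ≈ 0.660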